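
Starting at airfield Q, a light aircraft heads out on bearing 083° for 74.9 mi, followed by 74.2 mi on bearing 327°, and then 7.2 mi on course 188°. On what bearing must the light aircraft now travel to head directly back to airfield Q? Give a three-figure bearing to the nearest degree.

207°

Leg 1 (083°, 74.9 mi): east 74.9 sin 83° = 74.34, north 74.9 cos 83° = 9.13
Leg 2 (327°, 74.2 mi): east 74.2 sin 327° = -40.41, north 74.2 cos 327° = 62.23
Leg 3 (188°, 7.2 mi): east 7.2 sin 188° = -1.00, north 7.2 cos 188° = -7.13
Net displacement: 32.93 east, 64.23 north. Direction back to start is (-32.93, -64.23): bearing = atan2(-32.93, -64.23) mod 360° = 207.14° ≈ 207°.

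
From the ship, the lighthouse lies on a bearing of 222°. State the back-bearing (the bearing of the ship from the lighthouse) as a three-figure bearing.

Back-bearing = 222° − 180° = 042°.

042°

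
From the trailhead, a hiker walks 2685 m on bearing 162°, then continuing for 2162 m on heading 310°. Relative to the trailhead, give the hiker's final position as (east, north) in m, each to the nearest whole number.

(-826, -1164)

Leg 1 (162°, 2685 m): east 2685 sin 162° = 829.71, north 2685 cos 162° = -2553.59
Leg 2 (310°, 2162 m): east 2162 sin 310° = -1656.19, north 2162 cos 310° = 1389.71
Summing: -826.48 m east, -1163.88 m north → (-826, -1164).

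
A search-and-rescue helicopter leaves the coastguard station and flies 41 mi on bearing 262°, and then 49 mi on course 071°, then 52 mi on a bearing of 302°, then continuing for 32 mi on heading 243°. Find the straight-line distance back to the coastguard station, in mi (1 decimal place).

70.8 mi

Leg 1 (262°, 41 mi): east 41 sin 262° = -40.60, north 41 cos 262° = -5.71
Leg 2 (071°, 49 mi): east 49 sin 71° = 46.33, north 49 cos 71° = 15.95
Leg 3 (302°, 52 mi): east 52 sin 302° = -44.10, north 52 cos 302° = 27.56
Leg 4 (243°, 32 mi): east 32 sin 243° = -28.51, north 32 cos 243° = -14.53
Net: -66.88 east, 23.27 north. Distance = √((-66.88)² + (23.27)²) = 70.815 mi.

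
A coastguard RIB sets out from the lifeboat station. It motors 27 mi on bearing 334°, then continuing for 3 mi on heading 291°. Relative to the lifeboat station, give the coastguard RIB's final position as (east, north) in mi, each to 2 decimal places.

(-14.64, 25.34)

Leg 1 (334°, 27 mi): east 27 sin 334° = -11.84, north 27 cos 334° = 24.27
Leg 2 (291°, 3 mi): east 3 sin 291° = -2.80, north 3 cos 291° = 1.08
Summing: -14.64 mi east, 25.34 mi north → (-14.64, 25.34).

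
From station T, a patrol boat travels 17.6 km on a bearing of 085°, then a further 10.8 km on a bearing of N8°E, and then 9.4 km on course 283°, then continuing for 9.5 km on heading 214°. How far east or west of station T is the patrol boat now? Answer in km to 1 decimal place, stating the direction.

Leg 1 (085°, 17.6 km): east 17.6 sin 85° = 17.53, north 17.6 cos 85° = 1.53
Leg 2 (N8°E, 10.8 km): east 10.8 sin 8° = 1.50, north 10.8 cos 8° = 10.69
Leg 3 (283°, 9.4 km): east 9.4 sin 283° = -9.16, north 9.4 cos 283° = 2.11
Leg 4 (214°, 9.5 km): east 9.5 sin 214° = -5.31, north 9.5 cos 214° = -7.88
Net east component: 4.56 km.

4.6 km east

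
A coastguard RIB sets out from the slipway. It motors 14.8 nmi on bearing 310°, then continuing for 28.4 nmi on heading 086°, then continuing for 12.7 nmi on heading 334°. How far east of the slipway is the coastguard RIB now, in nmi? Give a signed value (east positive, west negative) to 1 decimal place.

Leg 1 (310°, 14.8 nmi): east 14.8 sin 310° = -11.34, north 14.8 cos 310° = 9.51
Leg 2 (086°, 28.4 nmi): east 28.4 sin 86° = 28.33, north 28.4 cos 86° = 1.98
Leg 3 (334°, 12.7 nmi): east 12.7 sin 334° = -5.57, north 12.7 cos 334° = 11.41
Net east component: 11.43 nmi.

11.4 nmi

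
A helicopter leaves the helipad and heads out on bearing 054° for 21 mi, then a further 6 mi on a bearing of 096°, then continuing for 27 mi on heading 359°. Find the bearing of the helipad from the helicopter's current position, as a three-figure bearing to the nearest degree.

210°

Leg 1 (054°, 21 mi): east 21 sin 54° = 16.99, north 21 cos 54° = 12.34
Leg 2 (096°, 6 mi): east 6 sin 96° = 5.97, north 6 cos 96° = -0.63
Leg 3 (359°, 27 mi): east 27 sin 359° = -0.47, north 27 cos 359° = 27.00
Net displacement: 22.49 east, 38.71 north. Direction back to start is (-22.49, -38.71): bearing = atan2(-22.49, -38.71) mod 360° = 210.15° ≈ 210°.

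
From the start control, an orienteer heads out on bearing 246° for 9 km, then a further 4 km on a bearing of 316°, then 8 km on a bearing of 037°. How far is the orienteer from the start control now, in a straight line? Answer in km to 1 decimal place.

Leg 1 (246°, 9 km): east 9 sin 246° = -8.22, north 9 cos 246° = -3.66
Leg 2 (316°, 4 km): east 4 sin 316° = -2.78, north 4 cos 316° = 2.88
Leg 3 (037°, 8 km): east 8 sin 37° = 4.81, north 8 cos 37° = 6.39
Net: -6.19 east, 5.61 north. Distance = √((-6.19)² + (5.61)²) = 8.348 km.

8.3 km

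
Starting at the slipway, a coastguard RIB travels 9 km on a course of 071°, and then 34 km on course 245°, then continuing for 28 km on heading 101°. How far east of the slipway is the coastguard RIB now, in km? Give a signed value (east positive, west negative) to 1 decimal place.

5.2 km

Leg 1 (071°, 9 km): east 9 sin 71° = 8.51, north 9 cos 71° = 2.93
Leg 2 (245°, 34 km): east 34 sin 245° = -30.81, north 34 cos 245° = -14.37
Leg 3 (101°, 28 km): east 28 sin 101° = 27.49, north 28 cos 101° = -5.34
Net east component: 5.18 km.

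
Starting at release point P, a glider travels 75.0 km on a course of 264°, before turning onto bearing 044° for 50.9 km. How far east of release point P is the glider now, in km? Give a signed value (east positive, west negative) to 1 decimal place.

-39.2 km

Leg 1 (264°, 75.0 km): east 75.0 sin 264° = -74.59, north 75.0 cos 264° = -7.84
Leg 2 (044°, 50.9 km): east 50.9 sin 44° = 35.36, north 50.9 cos 44° = 36.61
Net east component: -39.23 km.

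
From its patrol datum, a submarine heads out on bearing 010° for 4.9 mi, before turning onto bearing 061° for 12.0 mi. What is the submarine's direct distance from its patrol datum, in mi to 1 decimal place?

Leg 1 (010°, 4.9 mi): east 4.9 sin 10° = 0.85, north 4.9 cos 10° = 4.83
Leg 2 (061°, 12.0 mi): east 12.0 sin 61° = 10.50, north 12.0 cos 61° = 5.82
Net: 11.35 east, 10.64 north. Distance = √((11.35)² + (10.64)²) = 15.557 mi.

15.6 mi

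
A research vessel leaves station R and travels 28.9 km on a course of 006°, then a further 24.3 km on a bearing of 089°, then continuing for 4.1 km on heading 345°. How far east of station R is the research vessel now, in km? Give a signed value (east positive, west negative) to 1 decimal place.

Leg 1 (006°, 28.9 km): east 28.9 sin 6° = 3.02, north 28.9 cos 6° = 28.74
Leg 2 (089°, 24.3 km): east 24.3 sin 89° = 24.30, north 24.3 cos 89° = 0.42
Leg 3 (345°, 4.1 km): east 4.1 sin 345° = -1.06, north 4.1 cos 345° = 3.96
Net east component: 26.26 km.

26.3 km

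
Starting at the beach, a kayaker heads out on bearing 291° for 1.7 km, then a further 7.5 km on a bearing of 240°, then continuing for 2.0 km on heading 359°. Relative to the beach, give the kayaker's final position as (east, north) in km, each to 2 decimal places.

(-8.12, -1.14)

Leg 1 (291°, 1.7 km): east 1.7 sin 291° = -1.59, north 1.7 cos 291° = 0.61
Leg 2 (240°, 7.5 km): east 7.5 sin 240° = -6.50, north 7.5 cos 240° = -3.75
Leg 3 (359°, 2.0 km): east 2.0 sin 359° = -0.03, north 2.0 cos 359° = 2.00
Summing: -8.12 km east, -1.14 km north → (-8.12, -1.14).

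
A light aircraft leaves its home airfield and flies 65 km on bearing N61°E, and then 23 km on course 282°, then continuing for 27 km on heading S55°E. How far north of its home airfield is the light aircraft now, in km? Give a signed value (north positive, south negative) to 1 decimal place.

20.8 km

Leg 1 (N61°E, 65 km): east 65 sin 61° = 56.85, north 65 cos 61° = 31.51
Leg 2 (282°, 23 km): east 23 sin 282° = -22.50, north 23 cos 282° = 4.78
Leg 3 (S55°E, 27 km): east 27 sin 125° = 22.12, north 27 cos 125° = -15.49
Net north component: 20.81 km.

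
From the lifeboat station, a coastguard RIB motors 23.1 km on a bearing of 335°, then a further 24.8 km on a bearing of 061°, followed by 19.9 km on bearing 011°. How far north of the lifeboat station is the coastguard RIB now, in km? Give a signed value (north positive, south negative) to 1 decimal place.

Leg 1 (335°, 23.1 km): east 23.1 sin 335° = -9.76, north 23.1 cos 335° = 20.94
Leg 2 (061°, 24.8 km): east 24.8 sin 61° = 21.69, north 24.8 cos 61° = 12.02
Leg 3 (011°, 19.9 km): east 19.9 sin 11° = 3.80, north 19.9 cos 11° = 19.53
Net north component: 52.49 km.

52.5 km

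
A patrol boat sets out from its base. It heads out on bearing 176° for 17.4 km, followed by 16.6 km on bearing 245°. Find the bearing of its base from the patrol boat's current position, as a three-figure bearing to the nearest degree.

Leg 1 (176°, 17.4 km): east 17.4 sin 176° = 1.21, north 17.4 cos 176° = -17.36
Leg 2 (245°, 16.6 km): east 16.6 sin 245° = -15.04, north 16.6 cos 245° = -7.02
Net displacement: -13.83 east, -24.37 north. Direction back to start is (13.83, 24.37): bearing = atan2(13.83, 24.37) mod 360° = 29.57° ≈ 030°.

030°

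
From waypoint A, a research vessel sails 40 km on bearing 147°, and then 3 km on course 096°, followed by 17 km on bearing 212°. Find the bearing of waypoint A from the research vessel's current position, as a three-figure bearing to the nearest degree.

Leg 1 (147°, 40 km): east 40 sin 147° = 21.79, north 40 cos 147° = -33.55
Leg 2 (096°, 3 km): east 3 sin 96° = 2.98, north 3 cos 96° = -0.31
Leg 3 (212°, 17 km): east 17 sin 212° = -9.01, north 17 cos 212° = -14.42
Net displacement: 15.76 east, -48.28 north. Direction back to start is (-15.76, 48.28): bearing = atan2(-15.76, 48.28) mod 360° = 341.92° ≈ 342°.

342°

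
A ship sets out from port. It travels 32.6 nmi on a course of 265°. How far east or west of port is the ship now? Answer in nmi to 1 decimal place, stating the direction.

Leg 1 (265°, 32.6 nmi): east 32.6 sin 265° = -32.48, north 32.6 cos 265° = -2.84
Net east component: -32.48 nmi.

32.5 nmi west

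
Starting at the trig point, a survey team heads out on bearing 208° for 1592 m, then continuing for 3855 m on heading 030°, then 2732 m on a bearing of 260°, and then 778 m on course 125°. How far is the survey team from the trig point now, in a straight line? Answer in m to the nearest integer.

Leg 1 (208°, 1592 m): east 1592 sin 208° = -747.40, north 1592 cos 208° = -1405.65
Leg 2 (030°, 3855 m): east 3855 sin 30° = 1927.50, north 3855 cos 30° = 3338.53
Leg 3 (260°, 2732 m): east 2732 sin 260° = -2690.49, north 2732 cos 260° = -474.41
Leg 4 (125°, 778 m): east 778 sin 125° = 637.30, north 778 cos 125° = -446.24
Net: -873.09 east, 1012.23 north. Distance = √((-873.09)² + (1012.23)²) = 1336.747 m.

1337 m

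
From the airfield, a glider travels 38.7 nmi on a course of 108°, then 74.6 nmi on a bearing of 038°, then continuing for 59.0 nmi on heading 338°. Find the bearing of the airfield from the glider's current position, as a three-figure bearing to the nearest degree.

Leg 1 (108°, 38.7 nmi): east 38.7 sin 108° = 36.81, north 38.7 cos 108° = -11.96
Leg 2 (038°, 74.6 nmi): east 74.6 sin 38° = 45.93, north 74.6 cos 38° = 58.79
Leg 3 (338°, 59.0 nmi): east 59.0 sin 338° = -22.10, north 59.0 cos 338° = 54.70
Net displacement: 60.63 east, 101.53 north. Direction back to start is (-60.63, -101.53): bearing = atan2(-60.63, -101.53) mod 360° = 210.84° ≈ 211°.

211°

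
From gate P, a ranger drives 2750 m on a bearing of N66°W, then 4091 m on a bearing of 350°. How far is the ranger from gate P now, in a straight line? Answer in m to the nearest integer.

6073 m

Leg 1 (N66°W, 2750 m): east 2750 sin 294° = -2512.25, north 2750 cos 294° = 1118.53
Leg 2 (350°, 4091 m): east 4091 sin 350° = -710.39, north 4091 cos 350° = 4028.85
Net: -3222.64 east, 5147.37 north. Distance = √((-3222.64)² + (5147.37)²) = 6072.965 m.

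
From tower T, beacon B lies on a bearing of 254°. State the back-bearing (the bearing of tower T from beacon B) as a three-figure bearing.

074°

Back-bearing = 254° − 180° = 074°.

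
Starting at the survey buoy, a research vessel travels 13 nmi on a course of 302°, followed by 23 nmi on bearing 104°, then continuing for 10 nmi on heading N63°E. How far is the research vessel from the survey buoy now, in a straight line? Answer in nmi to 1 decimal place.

Leg 1 (302°, 13 nmi): east 13 sin 302° = -11.02, north 13 cos 302° = 6.89
Leg 2 (104°, 23 nmi): east 23 sin 104° = 22.32, north 23 cos 104° = -5.56
Leg 3 (N63°E, 10 nmi): east 10 sin 63° = 8.91, north 10 cos 63° = 4.54
Net: 20.20 east, 5.86 north. Distance = √((20.20)² + (5.86)²) = 21.036 nmi.

21.0 nmi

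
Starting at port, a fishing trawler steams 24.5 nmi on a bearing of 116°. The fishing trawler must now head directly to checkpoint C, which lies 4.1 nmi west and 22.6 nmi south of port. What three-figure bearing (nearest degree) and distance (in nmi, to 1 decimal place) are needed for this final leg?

246°, 28.7 nmi

Leg 1 (116°, 24.5 nmi): east 24.5 sin 116° = 22.02, north 24.5 cos 116° = -10.74
Current position: (22.02, -10.74). Target: (-4.1, -22.6). Remaining: Δeast = -26.12, Δnorth = -11.86.
Bearing = atan2(-26.12, -11.86) mod 360° = 245.58°; distance = √((-26.12)² + (-11.86)²) = 28.687 nmi.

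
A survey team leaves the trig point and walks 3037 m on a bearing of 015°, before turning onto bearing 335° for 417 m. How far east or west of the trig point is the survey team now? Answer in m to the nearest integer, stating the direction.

Leg 1 (015°, 3037 m): east 3037 sin 15° = 786.03, north 3037 cos 15° = 2933.52
Leg 2 (335°, 417 m): east 417 sin 335° = -176.23, north 417 cos 335° = 377.93
Net east component: 609.80 m.

610 m east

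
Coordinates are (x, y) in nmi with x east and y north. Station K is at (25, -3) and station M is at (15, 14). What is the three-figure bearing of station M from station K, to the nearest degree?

330°

Δeast = 15 − 25 = -10.00; Δnorth = 14 − -3 = 17.00.
Bearing = atan2(Δeast, Δnorth) mod 360° = 329.53° ≈ 330°.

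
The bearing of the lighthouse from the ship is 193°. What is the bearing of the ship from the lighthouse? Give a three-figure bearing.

013°

Back-bearing = 193° − 180° = 013°.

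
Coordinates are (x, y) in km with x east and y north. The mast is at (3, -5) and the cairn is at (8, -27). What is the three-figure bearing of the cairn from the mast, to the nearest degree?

167°

Δeast = 8 − 3 = 5.00; Δnorth = -27 − -5 = -22.00.
Bearing = atan2(Δeast, Δnorth) mod 360° = 167.20° ≈ 167°.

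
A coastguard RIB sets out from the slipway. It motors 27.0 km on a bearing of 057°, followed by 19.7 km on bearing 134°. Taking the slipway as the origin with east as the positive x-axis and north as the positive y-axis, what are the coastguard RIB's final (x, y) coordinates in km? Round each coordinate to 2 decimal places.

(36.82, 1.02)

Leg 1 (057°, 27.0 km): east 27.0 sin 57° = 22.64, north 27.0 cos 57° = 14.71
Leg 2 (134°, 19.7 km): east 19.7 sin 134° = 14.17, north 19.7 cos 134° = -13.68
Summing: 36.82 km east, 1.02 km north → (36.82, 1.02).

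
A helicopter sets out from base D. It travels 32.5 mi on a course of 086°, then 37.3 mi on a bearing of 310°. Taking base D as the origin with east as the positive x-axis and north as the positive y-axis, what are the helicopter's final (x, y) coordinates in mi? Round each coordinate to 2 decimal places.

Leg 1 (086°, 32.5 mi): east 32.5 sin 86° = 32.42, north 32.5 cos 86° = 2.27
Leg 2 (310°, 37.3 mi): east 37.3 sin 310° = -28.57, north 37.3 cos 310° = 23.98
Summing: 3.85 mi east, 26.24 mi north → (3.85, 26.24).

(3.85, 26.24)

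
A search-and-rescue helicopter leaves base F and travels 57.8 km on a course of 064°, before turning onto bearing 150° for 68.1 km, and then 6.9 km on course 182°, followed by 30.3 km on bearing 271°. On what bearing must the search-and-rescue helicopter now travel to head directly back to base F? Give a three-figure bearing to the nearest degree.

Leg 1 (064°, 57.8 km): east 57.8 sin 64° = 51.95, north 57.8 cos 64° = 25.34
Leg 2 (150°, 68.1 km): east 68.1 sin 150° = 34.05, north 68.1 cos 150° = -58.98
Leg 3 (182°, 6.9 km): east 6.9 sin 182° = -0.24, north 6.9 cos 182° = -6.90
Leg 4 (271°, 30.3 km): east 30.3 sin 271° = -30.30, north 30.3 cos 271° = 0.53
Net displacement: 55.46 east, -40.01 north. Direction back to start is (-55.46, 40.01): bearing = atan2(-55.46, 40.01) mod 360° = 305.80° ≈ 306°.

306°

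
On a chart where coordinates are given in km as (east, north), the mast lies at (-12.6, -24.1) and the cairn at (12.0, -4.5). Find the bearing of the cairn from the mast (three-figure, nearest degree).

051°

Δeast = 12.0 − -12.6 = 24.60; Δnorth = -4.5 − -24.1 = 19.60.
Bearing = atan2(Δeast, Δnorth) mod 360° = 51.45° ≈ 051°.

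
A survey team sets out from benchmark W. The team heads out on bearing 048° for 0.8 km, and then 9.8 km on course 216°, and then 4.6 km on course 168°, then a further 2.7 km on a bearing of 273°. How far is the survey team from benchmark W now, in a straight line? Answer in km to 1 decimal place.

Leg 1 (048°, 0.8 km): east 0.8 sin 48° = 0.59, north 0.8 cos 48° = 0.54
Leg 2 (216°, 9.8 km): east 9.8 sin 216° = -5.76, north 9.8 cos 216° = -7.93
Leg 3 (168°, 4.6 km): east 4.6 sin 168° = 0.96, north 4.6 cos 168° = -4.50
Leg 4 (273°, 2.7 km): east 2.7 sin 273° = -2.70, north 2.7 cos 273° = 0.14
Net: -6.91 east, -11.75 north. Distance = √((-6.91)² + (-11.75)²) = 13.630 km.

13.6 km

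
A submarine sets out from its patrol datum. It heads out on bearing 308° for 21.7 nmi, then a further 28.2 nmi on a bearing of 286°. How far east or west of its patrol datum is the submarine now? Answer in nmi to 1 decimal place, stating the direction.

44.2 nmi west

Leg 1 (308°, 21.7 nmi): east 21.7 sin 308° = -17.10, north 21.7 cos 308° = 13.36
Leg 2 (286°, 28.2 nmi): east 28.2 sin 286° = -27.11, north 28.2 cos 286° = 7.77
Net east component: -44.21 nmi.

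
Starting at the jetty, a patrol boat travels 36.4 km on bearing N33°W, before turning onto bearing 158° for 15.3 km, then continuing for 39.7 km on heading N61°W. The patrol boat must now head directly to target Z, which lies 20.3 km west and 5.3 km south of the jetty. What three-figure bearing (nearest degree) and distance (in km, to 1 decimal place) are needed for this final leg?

145°, 49.9 km

Leg 1 (N33°W, 36.4 km): east 36.4 sin 327° = -19.82, north 36.4 cos 327° = 30.53
Leg 2 (158°, 15.3 km): east 15.3 sin 158° = 5.73, north 15.3 cos 158° = -14.19
Leg 3 (N61°W, 39.7 km): east 39.7 sin 299° = -34.72, north 39.7 cos 299° = 19.25
Current position: (-48.82, 35.59). Target: (-20.3, -5.3). Remaining: Δeast = 28.52, Δnorth = -40.89.
Bearing = atan2(28.52, -40.89) mod 360° = 145.11°; distance = √((28.52)² + (-40.89)²) = 49.850 km.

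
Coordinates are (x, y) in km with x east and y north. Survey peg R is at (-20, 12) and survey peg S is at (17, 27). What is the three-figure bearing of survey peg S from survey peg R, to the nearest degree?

068°

Δeast = 17 − -20 = 37.00; Δnorth = 27 − 12 = 15.00.
Bearing = atan2(Δeast, Δnorth) mod 360° = 67.93° ≈ 068°.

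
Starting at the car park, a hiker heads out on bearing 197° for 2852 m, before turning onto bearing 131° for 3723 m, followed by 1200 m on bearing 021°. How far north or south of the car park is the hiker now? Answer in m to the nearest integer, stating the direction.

4050 m south

Leg 1 (197°, 2852 m): east 2852 sin 197° = -833.84, north 2852 cos 197° = -2727.38
Leg 2 (131°, 3723 m): east 3723 sin 131° = 2809.78, north 3723 cos 131° = -2442.51
Leg 3 (021°, 1200 m): east 1200 sin 21° = 430.04, north 1200 cos 21° = 1120.30
Net north component: -4049.59 m.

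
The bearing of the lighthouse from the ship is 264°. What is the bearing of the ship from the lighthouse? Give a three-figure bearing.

Back-bearing = 264° − 180° = 084°.

084°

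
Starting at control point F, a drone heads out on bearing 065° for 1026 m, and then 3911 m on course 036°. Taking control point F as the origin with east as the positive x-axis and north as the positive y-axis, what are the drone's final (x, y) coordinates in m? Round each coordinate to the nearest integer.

(3229, 3598)

Leg 1 (065°, 1026 m): east 1026 sin 65° = 929.87, north 1026 cos 65° = 433.61
Leg 2 (036°, 3911 m): east 3911 sin 36° = 2298.83, north 3911 cos 36° = 3164.07
Summing: 3228.70 m east, 3597.67 m north → (3229, 3598).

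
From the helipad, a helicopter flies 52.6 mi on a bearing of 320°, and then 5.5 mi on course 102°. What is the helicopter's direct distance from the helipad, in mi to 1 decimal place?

48.4 mi

Leg 1 (320°, 52.6 mi): east 52.6 sin 320° = -33.81, north 52.6 cos 320° = 40.29
Leg 2 (102°, 5.5 mi): east 5.5 sin 102° = 5.38, north 5.5 cos 102° = -1.14
Net: -28.43 east, 39.15 north. Distance = √((-28.43)² + (39.15)²) = 48.385 mi.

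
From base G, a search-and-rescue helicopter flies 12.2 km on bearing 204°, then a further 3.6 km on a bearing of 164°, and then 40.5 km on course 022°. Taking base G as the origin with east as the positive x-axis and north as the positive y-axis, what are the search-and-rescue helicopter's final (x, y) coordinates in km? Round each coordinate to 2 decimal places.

Leg 1 (204°, 12.2 km): east 12.2 sin 204° = -4.96, north 12.2 cos 204° = -11.15
Leg 2 (164°, 3.6 km): east 3.6 sin 164° = 0.99, north 3.6 cos 164° = -3.46
Leg 3 (022°, 40.5 km): east 40.5 sin 22° = 15.17, north 40.5 cos 22° = 37.55
Summing: 11.20 km east, 22.95 km north → (11.20, 22.95).

(11.20, 22.95)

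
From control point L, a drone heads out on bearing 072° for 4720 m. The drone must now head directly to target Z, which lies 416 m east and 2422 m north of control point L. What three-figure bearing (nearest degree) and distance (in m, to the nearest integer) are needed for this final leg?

Leg 1 (072°, 4720 m): east 4720 sin 72° = 4488.99, north 4720 cos 72° = 1458.56
Current position: (4488.99, 1458.56). Target: (416, 2422). Remaining: Δeast = -4072.99, Δnorth = 963.44.
Bearing = atan2(-4072.99, 963.44) mod 360° = 283.31°; distance = √((-4072.99)² + (963.44)²) = 4185.384 m.

283°, 4185 m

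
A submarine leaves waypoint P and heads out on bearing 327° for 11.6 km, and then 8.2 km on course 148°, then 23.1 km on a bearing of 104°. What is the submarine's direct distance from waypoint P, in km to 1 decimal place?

20.6 km

Leg 1 (327°, 11.6 km): east 11.6 sin 327° = -6.32, north 11.6 cos 327° = 9.73
Leg 2 (148°, 8.2 km): east 8.2 sin 148° = 4.35, north 8.2 cos 148° = -6.95
Leg 3 (104°, 23.1 km): east 23.1 sin 104° = 22.41, north 23.1 cos 104° = -5.59
Net: 20.44 east, -2.81 north. Distance = √((20.44)² + (-2.81)²) = 20.634 km.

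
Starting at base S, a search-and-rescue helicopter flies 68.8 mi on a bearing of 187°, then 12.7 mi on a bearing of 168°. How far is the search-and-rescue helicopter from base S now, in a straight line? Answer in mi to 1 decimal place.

80.9 mi

Leg 1 (187°, 68.8 mi): east 68.8 sin 187° = -8.38, north 68.8 cos 187° = -68.29
Leg 2 (168°, 12.7 mi): east 12.7 sin 168° = 2.64, north 12.7 cos 168° = -12.42
Net: -5.74 east, -80.71 north. Distance = √((-5.74)² + (-80.71)²) = 80.914 mi.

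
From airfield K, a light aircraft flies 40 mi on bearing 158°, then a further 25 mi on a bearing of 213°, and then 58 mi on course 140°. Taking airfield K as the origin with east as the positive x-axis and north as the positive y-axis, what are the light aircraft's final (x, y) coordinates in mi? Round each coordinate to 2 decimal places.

Leg 1 (158°, 40 mi): east 40 sin 158° = 14.98, north 40 cos 158° = -37.09
Leg 2 (213°, 25 mi): east 25 sin 213° = -13.62, north 25 cos 213° = -20.97
Leg 3 (140°, 58 mi): east 58 sin 140° = 37.28, north 58 cos 140° = -44.43
Summing: 38.65 mi east, -102.48 mi north → (38.65, -102.48).

(38.65, -102.48)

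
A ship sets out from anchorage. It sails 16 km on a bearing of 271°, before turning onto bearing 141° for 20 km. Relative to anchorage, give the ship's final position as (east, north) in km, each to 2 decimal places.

(-3.41, -15.26)

Leg 1 (271°, 16 km): east 16 sin 271° = -16.00, north 16 cos 271° = 0.28
Leg 2 (141°, 20 km): east 20 sin 141° = 12.59, north 20 cos 141° = -15.54
Summing: -3.41 km east, -15.26 km north → (-3.41, -15.26).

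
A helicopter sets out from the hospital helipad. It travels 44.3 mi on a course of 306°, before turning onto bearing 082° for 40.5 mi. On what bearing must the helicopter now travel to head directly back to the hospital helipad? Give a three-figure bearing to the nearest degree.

188°

Leg 1 (306°, 44.3 mi): east 44.3 sin 306° = -35.84, north 44.3 cos 306° = 26.04
Leg 2 (082°, 40.5 mi): east 40.5 sin 82° = 40.11, north 40.5 cos 82° = 5.64
Net displacement: 4.27 east, 31.68 north. Direction back to start is (-4.27, -31.68): bearing = atan2(-4.27, -31.68) mod 360° = 187.67° ≈ 188°.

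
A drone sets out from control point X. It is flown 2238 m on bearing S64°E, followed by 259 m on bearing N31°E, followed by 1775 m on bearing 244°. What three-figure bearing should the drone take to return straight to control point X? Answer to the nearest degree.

340°

Leg 1 (S64°E, 2238 m): east 2238 sin 116° = 2011.50, north 2238 cos 116° = -981.07
Leg 2 (N31°E, 259 m): east 259 sin 31° = 133.39, north 259 cos 31° = 222.01
Leg 3 (244°, 1775 m): east 1775 sin 244° = -1595.36, north 1775 cos 244° = -778.11
Net displacement: 549.54 east, -1537.18 north. Direction back to start is (-549.54, 1537.18): bearing = atan2(-549.54, 1537.18) mod 360° = 340.33° ≈ 340°.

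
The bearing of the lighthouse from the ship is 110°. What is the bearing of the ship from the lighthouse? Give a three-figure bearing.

290°

Back-bearing = 110° + 180° = 290°.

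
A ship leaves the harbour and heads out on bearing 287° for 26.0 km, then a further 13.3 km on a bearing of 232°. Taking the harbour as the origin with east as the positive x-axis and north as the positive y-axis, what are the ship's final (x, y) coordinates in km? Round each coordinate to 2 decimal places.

Leg 1 (287°, 26.0 km): east 26.0 sin 287° = -24.86, north 26.0 cos 287° = 7.60
Leg 2 (232°, 13.3 km): east 13.3 sin 232° = -10.48, north 13.3 cos 232° = -8.19
Summing: -35.34 km east, -0.59 km north → (-35.34, -0.59).

(-35.34, -0.59)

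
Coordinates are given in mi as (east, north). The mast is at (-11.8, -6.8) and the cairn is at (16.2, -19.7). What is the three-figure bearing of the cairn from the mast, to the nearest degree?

Δeast = 16.2 − -11.8 = 28.00; Δnorth = -19.7 − -6.8 = -12.90.
Bearing = atan2(Δeast, Δnorth) mod 360° = 114.74° ≈ 115°.

115°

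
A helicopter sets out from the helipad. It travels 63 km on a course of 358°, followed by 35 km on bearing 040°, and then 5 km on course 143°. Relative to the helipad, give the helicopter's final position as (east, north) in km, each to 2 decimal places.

Leg 1 (358°, 63 km): east 63 sin 358° = -2.20, north 63 cos 358° = 62.96
Leg 2 (040°, 35 km): east 35 sin 40° = 22.50, north 35 cos 40° = 26.81
Leg 3 (143°, 5 km): east 5 sin 143° = 3.01, north 5 cos 143° = -3.99
Summing: 23.31 km east, 85.78 km north → (23.31, 85.78).

(23.31, 85.78)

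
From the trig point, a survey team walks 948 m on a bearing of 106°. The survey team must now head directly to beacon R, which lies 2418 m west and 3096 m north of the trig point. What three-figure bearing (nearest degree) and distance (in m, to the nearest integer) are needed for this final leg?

315°, 4728 m

Leg 1 (106°, 948 m): east 948 sin 106° = 911.28, north 948 cos 106° = -261.30
Current position: (911.28, -261.30). Target: (-2418, 3096). Remaining: Δeast = -3329.28, Δnorth = 3357.30.
Bearing = atan2(-3329.28, 3357.30) mod 360° = 315.24°; distance = √((-3329.28)² + (3357.30)²) = 4728.168 m.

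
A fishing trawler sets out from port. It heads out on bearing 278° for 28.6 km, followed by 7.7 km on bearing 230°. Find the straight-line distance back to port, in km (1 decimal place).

34.2 km

Leg 1 (278°, 28.6 km): east 28.6 sin 278° = -28.32, north 28.6 cos 278° = 3.98
Leg 2 (230°, 7.7 km): east 7.7 sin 230° = -5.90, north 7.7 cos 230° = -4.95
Net: -34.22 east, -0.97 north. Distance = √((-34.22)² + (-0.97)²) = 34.234 km.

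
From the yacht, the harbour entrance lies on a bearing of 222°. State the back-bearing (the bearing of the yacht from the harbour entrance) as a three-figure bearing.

042°

Back-bearing = 222° − 180° = 042°.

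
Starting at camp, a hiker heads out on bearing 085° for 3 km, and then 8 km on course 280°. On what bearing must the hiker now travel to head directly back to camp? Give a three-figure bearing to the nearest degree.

Leg 1 (085°, 3 km): east 3 sin 85° = 2.99, north 3 cos 85° = 0.26
Leg 2 (280°, 8 km): east 8 sin 280° = -7.88, north 8 cos 280° = 1.39
Net displacement: -4.89 east, 1.65 north. Direction back to start is (4.89, -1.65): bearing = atan2(4.89, -1.65) mod 360° = 108.65° ≈ 109°.

109°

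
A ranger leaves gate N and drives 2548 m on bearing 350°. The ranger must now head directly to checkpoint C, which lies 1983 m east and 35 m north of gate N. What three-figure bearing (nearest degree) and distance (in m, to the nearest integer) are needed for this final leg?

136°, 3465 m

Leg 1 (350°, 2548 m): east 2548 sin 350° = -442.46, north 2548 cos 350° = 2509.29
Current position: (-442.46, 2509.29). Target: (1983, 35). Remaining: Δeast = 2425.46, Δnorth = -2474.29.
Bearing = atan2(2425.46, -2474.29) mod 360° = 135.57°; distance = √((2425.46)² + (-2474.29)²) = 3464.815 m.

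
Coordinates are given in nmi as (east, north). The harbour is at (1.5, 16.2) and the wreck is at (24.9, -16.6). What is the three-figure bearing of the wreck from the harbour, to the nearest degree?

Δeast = 24.9 − 1.5 = 23.40; Δnorth = -16.6 − 16.2 = -32.80.
Bearing = atan2(Δeast, Δnorth) mod 360° = 144.50° ≈ 144°.

144°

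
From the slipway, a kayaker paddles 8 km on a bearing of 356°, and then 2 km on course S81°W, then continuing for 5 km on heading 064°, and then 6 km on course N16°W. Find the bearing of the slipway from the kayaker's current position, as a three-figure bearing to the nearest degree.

181°

Leg 1 (356°, 8 km): east 8 sin 356° = -0.56, north 8 cos 356° = 7.98
Leg 2 (S81°W, 2 km): east 2 sin 261° = -1.98, north 2 cos 261° = -0.31
Leg 3 (064°, 5 km): east 5 sin 64° = 4.49, north 5 cos 64° = 2.19
Leg 4 (N16°W, 6 km): east 6 sin 344° = -1.65, north 6 cos 344° = 5.77
Net displacement: 0.31 east, 15.63 north. Direction back to start is (-0.31, -15.63): bearing = atan2(-0.31, -15.63) mod 360° = 181.12° ≈ 181°.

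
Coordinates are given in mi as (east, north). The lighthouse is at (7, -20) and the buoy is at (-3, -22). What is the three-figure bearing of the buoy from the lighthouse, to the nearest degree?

259°

Δeast = -3 − 7 = -10.00; Δnorth = -22 − -20 = -2.00.
Bearing = atan2(Δeast, Δnorth) mod 360° = 258.69° ≈ 259°.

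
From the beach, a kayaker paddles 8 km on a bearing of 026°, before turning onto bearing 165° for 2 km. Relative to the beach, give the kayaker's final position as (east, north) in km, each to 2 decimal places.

(4.02, 5.26)

Leg 1 (026°, 8 km): east 8 sin 26° = 3.51, north 8 cos 26° = 7.19
Leg 2 (165°, 2 km): east 2 sin 165° = 0.52, north 2 cos 165° = -1.93
Summing: 4.02 km east, 5.26 km north → (4.02, 5.26).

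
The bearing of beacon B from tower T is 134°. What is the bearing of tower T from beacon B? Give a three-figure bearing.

Back-bearing = 134° + 180° = 314°.

314°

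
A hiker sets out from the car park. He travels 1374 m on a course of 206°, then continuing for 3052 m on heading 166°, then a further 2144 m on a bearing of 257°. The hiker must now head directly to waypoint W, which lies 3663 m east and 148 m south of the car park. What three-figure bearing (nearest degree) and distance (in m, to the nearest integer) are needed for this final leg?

051°, 7216 m

Leg 1 (206°, 1374 m): east 1374 sin 206° = -602.32, north 1374 cos 206° = -1234.94
Leg 2 (166°, 3052 m): east 3052 sin 166° = 738.35, north 3052 cos 166° = -2961.34
Leg 3 (257°, 2144 m): east 2144 sin 257° = -2089.05, north 2144 cos 257° = -482.30
Current position: (-1953.03, -4678.58). Target: (3663, -148). Remaining: Δeast = 5616.03, Δnorth = 4530.58.
Bearing = atan2(5616.03, 4530.58) mod 360° = 51.11°; distance = √((5616.03)² + (4530.58)²) = 7215.671 m.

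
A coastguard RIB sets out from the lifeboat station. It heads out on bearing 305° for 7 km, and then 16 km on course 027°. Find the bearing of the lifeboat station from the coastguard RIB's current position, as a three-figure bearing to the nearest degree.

185°

Leg 1 (305°, 7 km): east 7 sin 305° = -5.73, north 7 cos 305° = 4.02
Leg 2 (027°, 16 km): east 16 sin 27° = 7.26, north 16 cos 27° = 14.26
Net displacement: 1.53 east, 18.27 north. Direction back to start is (-1.53, -18.27): bearing = atan2(-1.53, -18.27) mod 360° = 184.79° ≈ 185°.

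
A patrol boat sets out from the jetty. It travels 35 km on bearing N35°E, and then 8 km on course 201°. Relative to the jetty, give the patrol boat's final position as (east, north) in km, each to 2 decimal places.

Leg 1 (N35°E, 35 km): east 35 sin 35° = 20.08, north 35 cos 35° = 28.67
Leg 2 (201°, 8 km): east 8 sin 201° = -2.87, north 8 cos 201° = -7.47
Summing: 17.21 km east, 21.20 km north → (17.21, 21.20).

(17.21, 21.20)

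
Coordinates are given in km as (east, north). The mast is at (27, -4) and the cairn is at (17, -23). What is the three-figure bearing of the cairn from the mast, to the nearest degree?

208°

Δeast = 17 − 27 = -10.00; Δnorth = -23 − -4 = -19.00.
Bearing = atan2(Δeast, Δnorth) mod 360° = 207.76° ≈ 208°.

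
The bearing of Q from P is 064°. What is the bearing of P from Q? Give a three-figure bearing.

Back-bearing = 064° + 180° = 244°.

244°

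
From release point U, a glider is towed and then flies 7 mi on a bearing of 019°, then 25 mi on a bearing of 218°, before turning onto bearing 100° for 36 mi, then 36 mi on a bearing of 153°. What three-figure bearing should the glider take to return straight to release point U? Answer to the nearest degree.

Leg 1 (019°, 7 mi): east 7 sin 19° = 2.28, north 7 cos 19° = 6.62
Leg 2 (218°, 25 mi): east 25 sin 218° = -15.39, north 25 cos 218° = -19.70
Leg 3 (100°, 36 mi): east 36 sin 100° = 35.45, north 36 cos 100° = -6.25
Leg 4 (153°, 36 mi): east 36 sin 153° = 16.34, north 36 cos 153° = -32.08
Net displacement: 38.68 east, -51.41 north. Direction back to start is (-38.68, 51.41): bearing = atan2(-38.68, 51.41) mod 360° = 323.04° ≈ 323°.

323°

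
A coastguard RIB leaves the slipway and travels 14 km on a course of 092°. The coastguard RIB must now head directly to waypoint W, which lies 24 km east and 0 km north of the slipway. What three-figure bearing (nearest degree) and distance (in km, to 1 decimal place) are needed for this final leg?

Leg 1 (092°, 14 km): east 14 sin 92° = 13.99, north 14 cos 92° = -0.49
Current position: (13.99, -0.49). Target: (24, 0). Remaining: Δeast = 10.01, Δnorth = 0.49.
Bearing = atan2(10.01, 0.49) mod 360° = 87.21°; distance = √((10.01)² + (0.49)²) = 10.020 km.

087°, 10.0 km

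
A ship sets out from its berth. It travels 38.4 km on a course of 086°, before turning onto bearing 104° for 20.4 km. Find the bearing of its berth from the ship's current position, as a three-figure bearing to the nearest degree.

272°

Leg 1 (086°, 38.4 km): east 38.4 sin 86° = 38.31, north 38.4 cos 86° = 2.68
Leg 2 (104°, 20.4 km): east 20.4 sin 104° = 19.79, north 20.4 cos 104° = -4.94
Net displacement: 58.10 east, -2.26 north. Direction back to start is (-58.10, 2.26): bearing = atan2(-58.10, 2.26) mod 360° = 272.22° ≈ 272°.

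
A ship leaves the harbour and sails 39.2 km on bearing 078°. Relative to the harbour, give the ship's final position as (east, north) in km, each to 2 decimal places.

(38.34, 8.15)

Leg 1 (078°, 39.2 km): east 39.2 sin 78° = 38.34, north 39.2 cos 78° = 8.15
Summing: 38.34 km east, 8.15 km north → (38.34, 8.15).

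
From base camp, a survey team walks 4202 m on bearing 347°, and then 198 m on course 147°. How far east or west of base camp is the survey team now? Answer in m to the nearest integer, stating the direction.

Leg 1 (347°, 4202 m): east 4202 sin 347° = -945.24, north 4202 cos 347° = 4094.30
Leg 2 (147°, 198 m): east 198 sin 147° = 107.84, north 198 cos 147° = -166.06
Net east component: -837.41 m.

837 m west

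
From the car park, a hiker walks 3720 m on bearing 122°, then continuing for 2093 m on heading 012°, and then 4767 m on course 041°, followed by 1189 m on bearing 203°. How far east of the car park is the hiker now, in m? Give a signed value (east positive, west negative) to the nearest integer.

6253 m

Leg 1 (122°, 3720 m): east 3720 sin 122° = 3154.74, north 3720 cos 122° = -1971.30
Leg 2 (012°, 2093 m): east 2093 sin 12° = 435.16, north 2093 cos 12° = 2047.26
Leg 3 (041°, 4767 m): east 4767 sin 41° = 3127.43, north 4767 cos 41° = 3597.70
Leg 4 (203°, 1189 m): east 1189 sin 203° = -464.58, north 1189 cos 203° = -1094.48
Net east component: 6252.75 m.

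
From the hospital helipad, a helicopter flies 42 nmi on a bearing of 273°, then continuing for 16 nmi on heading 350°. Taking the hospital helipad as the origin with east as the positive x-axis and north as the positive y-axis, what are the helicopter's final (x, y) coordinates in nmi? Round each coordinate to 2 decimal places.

Leg 1 (273°, 42 nmi): east 42 sin 273° = -41.94, north 42 cos 273° = 2.20
Leg 2 (350°, 16 nmi): east 16 sin 350° = -2.78, north 16 cos 350° = 15.76
Summing: -44.72 nmi east, 17.96 nmi north → (-44.72, 17.96).

(-44.72, 17.96)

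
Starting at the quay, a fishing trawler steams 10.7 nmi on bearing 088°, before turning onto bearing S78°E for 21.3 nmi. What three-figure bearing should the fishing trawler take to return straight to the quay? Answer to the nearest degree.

277°

Leg 1 (088°, 10.7 nmi): east 10.7 sin 88° = 10.69, north 10.7 cos 88° = 0.37
Leg 2 (S78°E, 21.3 nmi): east 21.3 sin 102° = 20.83, north 21.3 cos 102° = -4.43
Net displacement: 31.53 east, -4.06 north. Direction back to start is (-31.53, 4.06): bearing = atan2(-31.53, 4.06) mod 360° = 277.33° ≈ 277°.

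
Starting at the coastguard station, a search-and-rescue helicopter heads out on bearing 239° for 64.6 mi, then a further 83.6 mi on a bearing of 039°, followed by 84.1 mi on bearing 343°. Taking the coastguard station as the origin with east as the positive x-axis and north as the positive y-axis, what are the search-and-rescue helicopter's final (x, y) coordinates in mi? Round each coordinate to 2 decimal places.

(-27.35, 112.12)

Leg 1 (239°, 64.6 mi): east 64.6 sin 239° = -55.37, north 64.6 cos 239° = -33.27
Leg 2 (039°, 83.6 mi): east 83.6 sin 39° = 52.61, north 83.6 cos 39° = 64.97
Leg 3 (343°, 84.1 mi): east 84.1 sin 343° = -24.59, north 84.1 cos 343° = 80.43
Summing: -27.35 mi east, 112.12 mi north → (-27.35, 112.12).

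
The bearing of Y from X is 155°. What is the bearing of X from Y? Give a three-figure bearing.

Back-bearing = 155° + 180° = 335°.

335°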